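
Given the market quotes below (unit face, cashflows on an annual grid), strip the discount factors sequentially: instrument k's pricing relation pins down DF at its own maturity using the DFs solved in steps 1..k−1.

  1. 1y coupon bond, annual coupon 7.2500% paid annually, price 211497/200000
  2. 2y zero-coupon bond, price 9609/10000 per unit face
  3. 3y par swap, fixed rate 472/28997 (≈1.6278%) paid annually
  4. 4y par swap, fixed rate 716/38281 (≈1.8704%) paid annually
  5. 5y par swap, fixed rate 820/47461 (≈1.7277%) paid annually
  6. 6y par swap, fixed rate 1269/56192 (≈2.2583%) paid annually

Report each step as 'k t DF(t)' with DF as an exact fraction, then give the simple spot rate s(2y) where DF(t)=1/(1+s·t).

step 1 [1y] bond c/1=29/400: DF=(211497/200000 − 29/400·(0))/(1+29/400) = 493/500 ≈ 0.986000
step 2 [2y] zero: DF = P = 9609/10000 ≈ 0.960900
step 3 [3y] swap r/1=472/28997: DF=(1 − 472/28997·(0.986000+0.960900))/(1+472/28997) = 1191/1250 ≈ 0.952800
step 4 [4y] swap r/1=716/38281: DF=(1 − 716/38281·(0.986000+0.960900+0.952800))/(1+716/38281) = 2321/2500 ≈ 0.928400
step 5 [5y] swap r/1=820/47461: DF=(1 − 820/47461·(0.986000+0.960900+0.952800+0.928400))/(1+820/47461) = 459/500 ≈ 0.918000
step 6 [6y] swap r/1=1269/56192: DF=(1 − 1269/56192·(0.986000+0.960900+0.952800+0.928400+0.918000))/(1+1269/56192) = 8731/10000 ≈ 0.873100

1 1 493/500
2 2 9609/10000
3 3 1191/1250
4 4 2321/2500
5 5 459/500
6 6 8731/10000
s(2y) = (1/(9609/10000) − 1)/(2) = 391/19218 ≈ 2.0346%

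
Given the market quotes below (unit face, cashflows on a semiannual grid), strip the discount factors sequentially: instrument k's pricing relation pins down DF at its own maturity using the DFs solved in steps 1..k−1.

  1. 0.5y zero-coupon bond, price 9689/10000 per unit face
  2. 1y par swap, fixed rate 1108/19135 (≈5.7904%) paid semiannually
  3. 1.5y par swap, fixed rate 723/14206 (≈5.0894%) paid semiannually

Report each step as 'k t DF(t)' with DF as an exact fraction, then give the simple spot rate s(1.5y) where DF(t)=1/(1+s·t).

step 1 [0.5y] zero: DF = P = 9689/10000 ≈ 0.968900
step 2 [1y] swap r/2=554/19135: DF=(1 − 554/19135·(0.968900))/(1+554/19135) = 4723/5000 ≈ 0.944600
step 3 [1.5y] swap r/2=723/28412: DF=(1 − 723/28412·(0.968900+0.944600))/(1+723/28412) = 9277/10000 ≈ 0.927700

1 1/2 9689/10000
2 1 4723/5000
3 3/2 9277/10000
s(1.5y) = (1/(9277/10000) − 1)/(3/2) = 482/9277 ≈ 5.1956%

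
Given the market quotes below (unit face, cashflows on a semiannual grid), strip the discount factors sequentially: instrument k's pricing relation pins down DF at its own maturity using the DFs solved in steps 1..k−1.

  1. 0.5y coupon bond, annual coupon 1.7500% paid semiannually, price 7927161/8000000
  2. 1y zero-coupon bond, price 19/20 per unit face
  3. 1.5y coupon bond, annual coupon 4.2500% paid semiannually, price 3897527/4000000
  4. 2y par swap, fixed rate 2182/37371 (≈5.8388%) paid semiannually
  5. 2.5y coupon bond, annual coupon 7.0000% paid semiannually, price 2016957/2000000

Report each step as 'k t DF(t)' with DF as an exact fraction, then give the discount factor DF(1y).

1 1/2 9823/10000
2 1 19/20
3 3/2 9139/10000
4 2 8909/10000
5 5/2 106/125
DF(1y) = 19/20 ≈ 0.950000

step 1 [0.5y] bond c/2=7/800: DF=(7927161/8000000 − 7/800·(0))/(1+7/800) = 9823/10000 ≈ 0.982300
step 2 [1y] zero: DF = P = 19/20 ≈ 0.950000
step 3 [1.5y] bond c/2=17/800: DF=(3897527/4000000 − 17/800·(0.982300+0.950000))/(1+17/800) = 9139/10000 ≈ 0.913900
step 4 [2y] swap r/2=1091/37371: DF=(1 − 1091/37371·(0.982300+0.950000+0.913900))/(1+1091/37371) = 8909/10000 ≈ 0.890900
step 5 [2.5y] bond c/2=7/200: DF=(2016957/2000000 − 7/200·(0.982300+0.950000+0.913900+0.890900))/(1+7/200) = 106/125 ≈ 0.848000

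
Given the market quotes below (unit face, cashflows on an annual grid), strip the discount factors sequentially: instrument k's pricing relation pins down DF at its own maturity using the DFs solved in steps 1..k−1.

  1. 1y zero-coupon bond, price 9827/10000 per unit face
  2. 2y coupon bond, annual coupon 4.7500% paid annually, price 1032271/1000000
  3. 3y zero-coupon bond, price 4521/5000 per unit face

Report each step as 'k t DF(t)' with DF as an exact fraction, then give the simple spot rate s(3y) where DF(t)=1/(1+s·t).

1 1 9827/10000
2 2 9409/10000
3 3 4521/5000
s(3y) = (1/(4521/5000) − 1)/(3) = 479/13563 ≈ 3.5317%

step 1 [1y] zero: DF = P = 9827/10000 ≈ 0.982700
step 2 [2y] bond c/1=19/400: DF=(1032271/1000000 − 19/400·(0.982700))/(1+19/400) = 9409/10000 ≈ 0.940900
step 3 [3y] zero: DF = P = 4521/5000 ≈ 0.904200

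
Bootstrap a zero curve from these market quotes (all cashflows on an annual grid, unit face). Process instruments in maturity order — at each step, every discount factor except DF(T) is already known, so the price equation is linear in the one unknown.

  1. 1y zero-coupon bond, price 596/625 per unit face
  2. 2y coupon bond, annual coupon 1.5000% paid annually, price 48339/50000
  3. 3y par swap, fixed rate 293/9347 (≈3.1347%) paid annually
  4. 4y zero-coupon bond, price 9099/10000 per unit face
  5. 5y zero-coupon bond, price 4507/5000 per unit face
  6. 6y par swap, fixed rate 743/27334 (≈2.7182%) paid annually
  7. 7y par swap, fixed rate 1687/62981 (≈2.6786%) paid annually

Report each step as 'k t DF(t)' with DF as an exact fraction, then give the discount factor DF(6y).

step 1 [1y] zero: DF = P = 596/625 ≈ 0.953600
step 2 [2y] bond c/1=3/200: DF=(48339/50000 − 3/200·(0.953600))/(1+3/200) = 1173/1250 ≈ 0.938400
step 3 [3y] swap r/1=293/9347: DF=(1 − 293/9347·(0.953600+0.938400))/(1+293/9347) = 9121/10000 ≈ 0.912100
step 4 [4y] zero: DF = P = 9099/10000 ≈ 0.909900
step 5 [5y] zero: DF = P = 4507/5000 ≈ 0.901400
step 6 [6y] swap r/1=743/27334: DF=(1 − 743/27334·(0.953600+0.938400+0.912100+0.909900+0.901400))/(1+743/27334) = 4257/5000 ≈ 0.851400
step 7 [7y] swap r/1=1687/62981: DF=(1 − 1687/62981·(0.953600+0.938400+0.912100+0.909900+0.901400+0.851400))/(1+1687/62981) = 8313/10000 ≈ 0.831300

1 1 596/625
2 2 1173/1250
3 3 9121/10000
4 4 9099/10000
5 5 4507/5000
6 6 4257/5000
7 7 8313/10000
DF(6y) = 4257/5000 ≈ 0.851400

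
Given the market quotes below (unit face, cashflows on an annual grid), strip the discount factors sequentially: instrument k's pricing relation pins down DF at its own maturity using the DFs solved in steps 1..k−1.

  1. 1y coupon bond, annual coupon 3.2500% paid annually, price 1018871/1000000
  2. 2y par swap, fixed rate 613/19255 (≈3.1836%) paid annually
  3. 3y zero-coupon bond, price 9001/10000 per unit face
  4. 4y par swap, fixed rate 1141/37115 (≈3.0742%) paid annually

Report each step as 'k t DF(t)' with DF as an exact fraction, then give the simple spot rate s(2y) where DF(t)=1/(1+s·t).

step 1 [1y] bond c/1=13/400: DF=(1018871/1000000 − 13/400·(0))/(1+13/400) = 2467/2500 ≈ 0.986800
step 2 [2y] swap r/1=613/19255: DF=(1 − 613/19255·(0.986800))/(1+613/19255) = 9387/10000 ≈ 0.938700
step 3 [3y] zero: DF = P = 9001/10000 ≈ 0.900100
step 4 [4y] swap r/1=1141/37115: DF=(1 − 1141/37115·(0.986800+0.938700+0.900100))/(1+1141/37115) = 8859/10000 ≈ 0.885900

1 1 2467/2500
2 2 9387/10000
3 3 9001/10000
4 4 8859/10000
s(2y) = (1/(9387/10000) − 1)/(2) = 613/18774 ≈ 3.2652%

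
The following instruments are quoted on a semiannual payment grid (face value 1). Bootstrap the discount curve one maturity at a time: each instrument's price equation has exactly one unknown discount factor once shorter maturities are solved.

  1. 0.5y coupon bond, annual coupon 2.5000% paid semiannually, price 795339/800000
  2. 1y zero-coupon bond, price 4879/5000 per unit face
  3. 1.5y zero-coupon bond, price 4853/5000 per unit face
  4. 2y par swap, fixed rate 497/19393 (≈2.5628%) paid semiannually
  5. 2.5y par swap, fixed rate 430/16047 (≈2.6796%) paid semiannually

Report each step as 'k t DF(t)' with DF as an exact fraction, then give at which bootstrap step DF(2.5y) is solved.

step 1 [0.5y] bond c/2=1/80: DF=(795339/800000 − 1/80·(0))/(1+1/80) = 9819/10000 ≈ 0.981900
step 2 [1y] zero: DF = P = 4879/5000 ≈ 0.975800
step 3 [1.5y] zero: DF = P = 4853/5000 ≈ 0.970600
step 4 [2y] swap r/2=497/38786: DF=(1 − 497/38786·(0.981900+0.975800+0.970600))/(1+497/38786) = 9503/10000 ≈ 0.950300
step 5 [2.5y] swap r/2=215/16047: DF=(1 − 215/16047·(0.981900+0.975800+0.970600+0.950300))/(1+215/16047) = 1871/2000 ≈ 0.935500

1 1/2 9819/10000
2 1 4879/5000
3 3/2 4853/5000
4 2 9503/10000
5 5/2 1871/2000
DF(2.5y) is solved at step 5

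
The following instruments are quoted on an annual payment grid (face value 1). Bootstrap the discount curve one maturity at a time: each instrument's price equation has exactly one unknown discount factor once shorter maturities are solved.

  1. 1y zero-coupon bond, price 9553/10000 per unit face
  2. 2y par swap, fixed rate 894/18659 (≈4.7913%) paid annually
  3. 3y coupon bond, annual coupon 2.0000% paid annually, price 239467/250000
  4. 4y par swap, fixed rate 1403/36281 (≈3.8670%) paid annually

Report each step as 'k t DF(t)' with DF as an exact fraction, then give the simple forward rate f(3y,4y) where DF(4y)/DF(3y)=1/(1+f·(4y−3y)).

1 1 9553/10000
2 2 4553/5000
3 3 361/400
4 4 8597/10000
f(3y,4y) = ((361/400)/(8597/10000) − 1)/(1) = 428/8597 ≈ 4.9785%

step 1 [1y] zero: DF = P = 9553/10000 ≈ 0.955300
step 2 [2y] swap r/1=894/18659: DF=(1 − 894/18659·(0.955300))/(1+894/18659) = 4553/5000 ≈ 0.910600
step 3 [3y] bond c/1=1/50: DF=(239467/250000 − 1/50·(0.955300+0.910600))/(1+1/50) = 361/400 ≈ 0.902500
step 4 [4y] swap r/1=1403/36281: DF=(1 − 1403/36281·(0.955300+0.910600+0.902500))/(1+1403/36281) = 8597/10000 ≈ 0.859700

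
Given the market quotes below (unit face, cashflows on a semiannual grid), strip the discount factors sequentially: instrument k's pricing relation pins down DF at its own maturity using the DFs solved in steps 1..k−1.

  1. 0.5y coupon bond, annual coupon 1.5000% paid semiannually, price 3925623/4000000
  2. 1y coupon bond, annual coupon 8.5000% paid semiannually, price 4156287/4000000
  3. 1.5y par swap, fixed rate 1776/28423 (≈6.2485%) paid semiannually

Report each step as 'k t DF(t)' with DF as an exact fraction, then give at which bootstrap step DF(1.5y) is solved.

step 1 [0.5y] bond c/2=3/400: DF=(3925623/4000000 − 3/400·(0))/(1+3/400) = 9741/10000 ≈ 0.974100
step 2 [1y] bond c/2=17/400: DF=(4156287/4000000 − 17/400·(0.974100))/(1+17/400) = 957/1000 ≈ 0.957000
step 3 [1.5y] swap r/2=888/28423: DF=(1 − 888/28423·(0.974100+0.957000))/(1+888/28423) = 1139/1250 ≈ 0.911200

1 1/2 9741/10000
2 1 957/1000
3 3/2 1139/1250
DF(1.5y) is solved at step 3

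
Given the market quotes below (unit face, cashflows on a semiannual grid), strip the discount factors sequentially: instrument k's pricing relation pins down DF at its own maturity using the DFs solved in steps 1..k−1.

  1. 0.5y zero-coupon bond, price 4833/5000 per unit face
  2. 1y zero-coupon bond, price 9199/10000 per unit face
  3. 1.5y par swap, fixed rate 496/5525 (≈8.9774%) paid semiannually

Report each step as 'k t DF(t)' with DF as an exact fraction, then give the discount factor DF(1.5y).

1 1/2 4833/5000
2 1 9199/10000
3 3/2 219/250
DF(1.5y) = 219/250 ≈ 0.876000

step 1 [0.5y] zero: DF = P = 4833/5000 ≈ 0.966600
step 2 [1y] zero: DF = P = 9199/10000 ≈ 0.919900
step 3 [1.5y] swap r/2=248/5525: DF=(1 − 248/5525·(0.966600+0.919900))/(1+248/5525) = 219/250 ≈ 0.876000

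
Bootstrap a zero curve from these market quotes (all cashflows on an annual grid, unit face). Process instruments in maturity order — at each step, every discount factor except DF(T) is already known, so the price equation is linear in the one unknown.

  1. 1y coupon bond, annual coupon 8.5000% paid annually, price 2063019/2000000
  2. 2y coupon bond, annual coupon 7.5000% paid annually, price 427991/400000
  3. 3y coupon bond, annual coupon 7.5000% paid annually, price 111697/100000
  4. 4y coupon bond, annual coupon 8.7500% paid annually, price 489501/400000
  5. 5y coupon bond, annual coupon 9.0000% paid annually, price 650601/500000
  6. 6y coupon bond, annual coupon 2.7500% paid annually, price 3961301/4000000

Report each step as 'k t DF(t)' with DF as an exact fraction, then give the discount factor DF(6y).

1 1 9507/10000
2 2 929/1000
3 3 9079/10000
4 4 901/1000
5 5 2223/2500
6 6 8413/10000
DF(6y) = 8413/10000 ≈ 0.841300

step 1 [1y] bond c/1=17/200: DF=(2063019/2000000 − 17/200·(0))/(1+17/200) = 9507/10000 ≈ 0.950700
step 2 [2y] bond c/1=3/40: DF=(427991/400000 − 3/40·(0.950700))/(1+3/40) = 929/1000 ≈ 0.929000
step 3 [3y] bond c/1=3/40: DF=(111697/100000 − 3/40·(0.950700+0.929000))/(1+3/40) = 9079/10000 ≈ 0.907900
step 4 [4y] bond c/1=7/80: DF=(489501/400000 − 7/80·(0.950700+0.929000+0.907900))/(1+7/80) = 901/1000 ≈ 0.901000
step 5 [5y] bond c/1=9/100: DF=(650601/500000 − 9/100·(0.950700+0.929000+0.907900+0.901000))/(1+9/100) = 2223/2500 ≈ 0.889200
step 6 [6y] bond c/1=11/400: DF=(3961301/4000000 − 11/400·(0.950700+0.929000+0.907900+0.901000+0.889200))/(1+11/400) = 8413/10000 ≈ 0.841300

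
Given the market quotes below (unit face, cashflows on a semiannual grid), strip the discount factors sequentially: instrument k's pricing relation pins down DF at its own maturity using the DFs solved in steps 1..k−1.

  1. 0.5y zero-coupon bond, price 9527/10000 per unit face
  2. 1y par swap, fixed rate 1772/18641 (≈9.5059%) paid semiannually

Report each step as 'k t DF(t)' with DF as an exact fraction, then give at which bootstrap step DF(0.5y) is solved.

step 1 [0.5y] zero: DF = P = 9527/10000 ≈ 0.952700
step 2 [1y] swap r/2=886/18641: DF=(1 − 886/18641·(0.952700))/(1+886/18641) = 4557/5000 ≈ 0.911400

1 1/2 9527/10000
2 1 4557/5000
DF(0.5y) is solved at step 1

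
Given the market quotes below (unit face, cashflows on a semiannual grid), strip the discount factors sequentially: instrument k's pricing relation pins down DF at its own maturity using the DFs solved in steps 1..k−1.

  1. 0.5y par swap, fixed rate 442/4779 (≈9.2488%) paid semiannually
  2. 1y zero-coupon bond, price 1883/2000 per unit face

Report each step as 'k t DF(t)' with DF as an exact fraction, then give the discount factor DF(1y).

step 1 [0.5y] swap r/2=221/4779: DF=(1 − 221/4779·(0))/(1+221/4779) = 4779/5000 ≈ 0.955800
step 2 [1y] zero: DF = P = 1883/2000 ≈ 0.941500

1 1/2 4779/5000
2 1 1883/2000
DF(1y) = 1883/2000 ≈ 0.941500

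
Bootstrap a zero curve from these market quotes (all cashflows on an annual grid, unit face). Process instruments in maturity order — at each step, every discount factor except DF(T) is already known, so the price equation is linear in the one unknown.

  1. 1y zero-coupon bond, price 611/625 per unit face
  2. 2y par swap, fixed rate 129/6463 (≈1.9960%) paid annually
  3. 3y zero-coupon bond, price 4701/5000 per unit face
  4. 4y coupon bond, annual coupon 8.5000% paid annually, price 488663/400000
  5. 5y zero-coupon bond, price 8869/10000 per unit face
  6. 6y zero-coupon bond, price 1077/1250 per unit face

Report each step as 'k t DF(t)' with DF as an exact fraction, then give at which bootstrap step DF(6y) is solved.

step 1 [1y] zero: DF = P = 611/625 ≈ 0.977600
step 2 [2y] swap r/1=129/6463: DF=(1 − 129/6463·(0.977600))/(1+129/6463) = 9613/10000 ≈ 0.961300
step 3 [3y] zero: DF = P = 4701/5000 ≈ 0.940200
step 4 [4y] bond c/1=17/200: DF=(488663/400000 − 17/200·(0.977600+0.961300+0.940200))/(1+17/200) = 2251/2500 ≈ 0.900400
step 5 [5y] zero: DF = P = 8869/10000 ≈ 0.886900
step 6 [6y] zero: DF = P = 1077/1250 ≈ 0.861600

1 1 611/625
2 2 9613/10000
3 3 4701/5000
4 4 2251/2500
5 5 8869/10000
6 6 1077/1250
DF(6y) is solved at step 6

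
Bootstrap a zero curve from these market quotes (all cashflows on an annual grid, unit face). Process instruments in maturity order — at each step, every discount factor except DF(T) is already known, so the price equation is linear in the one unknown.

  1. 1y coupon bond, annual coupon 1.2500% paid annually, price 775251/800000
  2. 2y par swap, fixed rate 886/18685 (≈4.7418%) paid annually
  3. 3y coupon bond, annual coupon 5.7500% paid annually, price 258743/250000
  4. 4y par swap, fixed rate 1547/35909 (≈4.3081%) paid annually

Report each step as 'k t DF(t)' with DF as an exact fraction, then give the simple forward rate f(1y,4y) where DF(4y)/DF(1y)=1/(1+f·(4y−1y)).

step 1 [1y] bond c/1=1/80: DF=(775251/800000 − 1/80·(0))/(1+1/80) = 9571/10000 ≈ 0.957100
step 2 [2y] swap r/1=886/18685: DF=(1 − 886/18685·(0.957100))/(1+886/18685) = 4557/5000 ≈ 0.911400
step 3 [3y] bond c/1=23/400: DF=(258743/250000 − 23/400·(0.957100+0.911400))/(1+23/400) = 8771/10000 ≈ 0.877100
step 4 [4y] swap r/1=1547/35909: DF=(1 − 1547/35909·(0.957100+0.911400+0.877100))/(1+1547/35909) = 8453/10000 ≈ 0.845300

1 1 9571/10000
2 2 4557/5000
3 3 8771/10000
4 4 8453/10000
f(1y,4y) = ((9571/10000)/(8453/10000) − 1)/(3) = 1118/25359 ≈ 4.4087%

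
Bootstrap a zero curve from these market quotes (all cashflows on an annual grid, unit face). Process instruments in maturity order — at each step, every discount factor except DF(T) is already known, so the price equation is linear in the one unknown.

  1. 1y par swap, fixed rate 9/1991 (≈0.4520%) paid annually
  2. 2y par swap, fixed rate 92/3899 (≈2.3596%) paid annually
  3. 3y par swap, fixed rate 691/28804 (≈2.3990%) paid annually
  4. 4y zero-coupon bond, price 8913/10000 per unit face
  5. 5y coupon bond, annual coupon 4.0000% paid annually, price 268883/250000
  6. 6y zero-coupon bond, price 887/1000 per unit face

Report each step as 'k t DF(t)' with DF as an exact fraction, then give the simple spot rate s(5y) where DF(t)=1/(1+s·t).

step 1 [1y] swap r/1=9/1991: DF=(1 − 9/1991·(0))/(1+9/1991) = 1991/2000 ≈ 0.995500
step 2 [2y] swap r/1=92/3899: DF=(1 − 92/3899·(0.995500))/(1+92/3899) = 477/500 ≈ 0.954000
step 3 [3y] swap r/1=691/28804: DF=(1 − 691/28804·(0.995500+0.954000))/(1+691/28804) = 9309/10000 ≈ 0.930900
step 4 [4y] zero: DF = P = 8913/10000 ≈ 0.891300
step 5 [5y] bond c/1=1/25: DF=(268883/250000 − 1/25·(0.995500+0.954000+0.930900+0.891300))/(1+1/25) = 8891/10000 ≈ 0.889100
step 6 [6y] zero: DF = P = 887/1000 ≈ 0.887000

1 1 1991/2000
2 2 477/500
3 3 9309/10000
4 4 8913/10000
5 5 8891/10000
6 6 887/1000
s(5y) = (1/(8891/10000) − 1)/(5) = 1109/44455 ≈ 2.4947%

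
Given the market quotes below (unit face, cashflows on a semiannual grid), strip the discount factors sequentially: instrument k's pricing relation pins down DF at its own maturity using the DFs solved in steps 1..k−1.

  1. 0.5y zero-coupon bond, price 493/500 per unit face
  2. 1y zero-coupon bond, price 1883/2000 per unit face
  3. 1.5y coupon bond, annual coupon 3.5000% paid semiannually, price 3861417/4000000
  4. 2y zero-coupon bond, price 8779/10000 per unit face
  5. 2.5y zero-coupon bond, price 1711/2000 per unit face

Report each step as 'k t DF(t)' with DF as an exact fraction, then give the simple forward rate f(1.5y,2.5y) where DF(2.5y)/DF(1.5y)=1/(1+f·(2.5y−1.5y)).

1 1/2 493/500
2 1 1883/2000
3 3/2 2289/2500
4 2 8779/10000
5 5/2 1711/2000
f(1.5y,2.5y) = ((2289/2500)/(1711/2000) − 1)/(1) = 601/8555 ≈ 7.0251%

step 1 [0.5y] zero: DF = P = 493/500 ≈ 0.986000
step 2 [1y] zero: DF = P = 1883/2000 ≈ 0.941500
step 3 [1.5y] bond c/2=7/400: DF=(3861417/4000000 − 7/400·(0.986000+0.941500))/(1+7/400) = 2289/2500 ≈ 0.915600
step 4 [2y] zero: DF = P = 8779/10000 ≈ 0.877900
step 5 [2.5y] zero: DF = P = 1711/2000 ≈ 0.855500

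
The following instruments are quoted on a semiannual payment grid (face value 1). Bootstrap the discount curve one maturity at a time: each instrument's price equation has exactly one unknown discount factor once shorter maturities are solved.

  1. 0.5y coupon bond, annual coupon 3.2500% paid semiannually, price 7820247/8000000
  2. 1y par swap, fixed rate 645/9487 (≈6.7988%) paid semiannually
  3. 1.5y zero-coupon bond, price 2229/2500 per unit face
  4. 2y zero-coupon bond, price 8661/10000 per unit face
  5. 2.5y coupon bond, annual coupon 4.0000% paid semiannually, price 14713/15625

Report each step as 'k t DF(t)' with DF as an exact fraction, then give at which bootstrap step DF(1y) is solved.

1 1/2 9619/10000
2 1 1871/2000
3 3/2 2229/2500
4 2 8661/10000
5 5/2 1703/2000
DF(1y) is solved at step 2

step 1 [0.5y] bond c/2=13/800: DF=(7820247/8000000 − 13/800·(0))/(1+13/800) = 9619/10000 ≈ 0.961900
step 2 [1y] swap r/2=645/18974: DF=(1 − 645/18974·(0.961900))/(1+645/18974) = 1871/2000 ≈ 0.935500
step 3 [1.5y] zero: DF = P = 2229/2500 ≈ 0.891600
step 4 [2y] zero: DF = P = 8661/10000 ≈ 0.866100
step 5 [2.5y] bond c/2=1/50: DF=(14713/15625 − 1/50·(0.961900+0.935500+0.891600+0.866100))/(1+1/50) = 1703/2000 ≈ 0.851500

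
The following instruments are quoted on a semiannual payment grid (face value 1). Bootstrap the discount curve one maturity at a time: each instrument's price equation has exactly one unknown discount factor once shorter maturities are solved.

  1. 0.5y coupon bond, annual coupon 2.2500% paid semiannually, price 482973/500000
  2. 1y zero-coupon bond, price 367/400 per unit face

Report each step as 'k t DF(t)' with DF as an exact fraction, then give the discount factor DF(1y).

step 1 [0.5y] bond c/2=9/800: DF=(482973/500000 − 9/800·(0))/(1+9/800) = 597/625 ≈ 0.955200
step 2 [1y] zero: DF = P = 367/400 ≈ 0.917500

1 1/2 597/625
2 1 367/400
DF(1y) = 367/400 ≈ 0.917500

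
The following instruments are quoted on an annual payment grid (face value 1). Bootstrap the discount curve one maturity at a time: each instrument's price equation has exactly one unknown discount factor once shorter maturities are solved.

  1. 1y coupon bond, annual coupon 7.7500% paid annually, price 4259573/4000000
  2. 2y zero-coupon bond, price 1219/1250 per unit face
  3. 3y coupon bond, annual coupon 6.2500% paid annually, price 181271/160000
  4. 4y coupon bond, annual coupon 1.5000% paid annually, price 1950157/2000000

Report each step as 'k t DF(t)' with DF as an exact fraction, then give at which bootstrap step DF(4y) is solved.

step 1 [1y] bond c/1=31/400: DF=(4259573/4000000 − 31/400·(0))/(1+31/400) = 9883/10000 ≈ 0.988300
step 2 [2y] zero: DF = P = 1219/1250 ≈ 0.975200
step 3 [3y] bond c/1=1/16: DF=(181271/160000 − 1/16·(0.988300+0.975200))/(1+1/16) = 2377/2500 ≈ 0.950800
step 4 [4y] bond c/1=3/200: DF=(1950157/2000000 − 3/200·(0.988300+0.975200+0.950800))/(1+3/200) = 1147/1250 ≈ 0.917600

1 1 9883/10000
2 2 1219/1250
3 3 2377/2500
4 4 1147/1250
DF(4y) is solved at step 4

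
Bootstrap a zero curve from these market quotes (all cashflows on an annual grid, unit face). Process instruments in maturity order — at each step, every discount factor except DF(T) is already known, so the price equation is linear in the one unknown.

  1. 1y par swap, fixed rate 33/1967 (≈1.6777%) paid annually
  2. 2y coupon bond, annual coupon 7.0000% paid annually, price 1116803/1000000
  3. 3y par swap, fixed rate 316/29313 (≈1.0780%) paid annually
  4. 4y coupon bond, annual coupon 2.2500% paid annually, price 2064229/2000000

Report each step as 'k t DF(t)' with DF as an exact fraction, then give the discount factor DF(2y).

step 1 [1y] swap r/1=33/1967: DF=(1 − 33/1967·(0))/(1+33/1967) = 1967/2000 ≈ 0.983500
step 2 [2y] bond c/1=7/100: DF=(1116803/1000000 − 7/100·(0.983500))/(1+7/100) = 4897/5000 ≈ 0.979400
step 3 [3y] swap r/1=316/29313: DF=(1 − 316/29313·(0.983500+0.979400))/(1+316/29313) = 2421/2500 ≈ 0.968400
step 4 [4y] bond c/1=9/400: DF=(2064229/2000000 − 9/400·(0.983500+0.979400+0.968400))/(1+9/400) = 9449/10000 ≈ 0.944900

1 1 1967/2000
2 2 4897/5000
3 3 2421/2500
4 4 9449/10000
DF(2y) = 4897/5000 ≈ 0.979400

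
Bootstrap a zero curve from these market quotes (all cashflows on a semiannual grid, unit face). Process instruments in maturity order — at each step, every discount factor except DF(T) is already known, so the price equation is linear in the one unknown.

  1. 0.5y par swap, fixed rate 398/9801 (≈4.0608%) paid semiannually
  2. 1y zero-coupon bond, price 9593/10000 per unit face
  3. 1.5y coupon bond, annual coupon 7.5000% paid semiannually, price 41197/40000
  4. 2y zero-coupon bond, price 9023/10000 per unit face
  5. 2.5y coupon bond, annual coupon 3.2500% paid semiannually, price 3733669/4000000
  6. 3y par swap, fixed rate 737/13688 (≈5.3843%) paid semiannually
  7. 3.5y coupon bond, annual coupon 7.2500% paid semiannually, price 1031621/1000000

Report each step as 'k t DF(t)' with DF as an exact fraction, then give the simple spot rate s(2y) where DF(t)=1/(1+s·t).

1 1/2 9801/10000
2 1 9593/10000
3 3/2 4613/5000
4 2 9023/10000
5 5/2 8583/10000
6 3 4263/5000
7 7/2 201/250
s(2y) = (1/(9023/10000) − 1)/(2) = 977/18046 ≈ 5.4139%

step 1 [0.5y] swap r/2=199/9801: DF=(1 − 199/9801·(0))/(1+199/9801) = 9801/10000 ≈ 0.980100
step 2 [1y] zero: DF = P = 9593/10000 ≈ 0.959300
step 3 [1.5y] bond c/2=3/80: DF=(41197/40000 − 3/80·(0.980100+0.959300))/(1+3/80) = 4613/5000 ≈ 0.922600
step 4 [2y] zero: DF = P = 9023/10000 ≈ 0.902300
step 5 [2.5y] bond c/2=13/800: DF=(3733669/4000000 − 13/800·(0.980100+0.959300+0.922600+0.902300))/(1+13/800) = 8583/10000 ≈ 0.858300
step 6 [3y] swap r/2=737/27376: DF=(1 − 737/27376·(0.980100+0.959300+0.922600+0.902300+0.858300))/(1+737/27376) = 4263/5000 ≈ 0.852600
step 7 [3.5y] bond c/2=29/800: DF=(1031621/1000000 − 29/800·(0.980100+0.959300+0.922600+0.902300+0.858300+0.852600))/(1+29/800) = 201/250 ≈ 0.804000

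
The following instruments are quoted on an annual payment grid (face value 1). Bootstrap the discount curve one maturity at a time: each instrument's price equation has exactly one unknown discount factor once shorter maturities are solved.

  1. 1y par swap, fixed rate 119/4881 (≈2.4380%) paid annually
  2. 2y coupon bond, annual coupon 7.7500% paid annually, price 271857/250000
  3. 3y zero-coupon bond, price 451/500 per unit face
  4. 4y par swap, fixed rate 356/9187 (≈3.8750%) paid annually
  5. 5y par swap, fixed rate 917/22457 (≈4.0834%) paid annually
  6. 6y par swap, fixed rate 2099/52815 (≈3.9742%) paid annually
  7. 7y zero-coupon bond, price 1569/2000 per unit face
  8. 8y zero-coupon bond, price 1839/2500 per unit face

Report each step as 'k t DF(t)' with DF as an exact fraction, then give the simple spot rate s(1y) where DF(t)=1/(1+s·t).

1 1 4881/5000
2 2 939/1000
3 3 451/500
4 4 536/625
5 5 4083/5000
6 6 7901/10000
7 7 1569/2000
8 8 1839/2500
s(1y) = (1/(4881/5000) − 1)/(1) = 119/4881 ≈ 2.4380%

step 1 [1y] swap r/1=119/4881: DF=(1 − 119/4881·(0))/(1+119/4881) = 4881/5000 ≈ 0.976200
step 2 [2y] bond c/1=31/400: DF=(271857/250000 − 31/400·(0.976200))/(1+31/400) = 939/1000 ≈ 0.939000
step 3 [3y] zero: DF = P = 451/500 ≈ 0.902000
step 4 [4y] swap r/1=356/9187: DF=(1 − 356/9187·(0.976200+0.939000+0.902000))/(1+356/9187) = 536/625 ≈ 0.857600
step 5 [5y] swap r/1=917/22457: DF=(1 − 917/22457·(0.976200+0.939000+0.902000+0.857600))/(1+917/22457) = 4083/5000 ≈ 0.816600
step 6 [6y] swap r/1=2099/52815: DF=(1 − 2099/52815·(0.976200+0.939000+0.902000+0.857600+0.816600))/(1+2099/52815) = 7901/10000 ≈ 0.790100
step 7 [7y] zero: DF = P = 1569/2000 ≈ 0.784500
step 8 [8y] zero: DF = P = 1839/2500 ≈ 0.735600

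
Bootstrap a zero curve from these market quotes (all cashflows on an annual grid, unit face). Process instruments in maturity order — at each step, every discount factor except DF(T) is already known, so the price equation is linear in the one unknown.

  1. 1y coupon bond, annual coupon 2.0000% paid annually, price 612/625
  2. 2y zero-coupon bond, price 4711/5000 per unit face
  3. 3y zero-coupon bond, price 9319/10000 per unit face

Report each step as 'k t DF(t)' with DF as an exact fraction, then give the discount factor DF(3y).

1 1 24/25
2 2 4711/5000
3 3 9319/10000
DF(3y) = 9319/10000 ≈ 0.931900

step 1 [1y] bond c/1=1/50: DF=(612/625 − 1/50·(0))/(1+1/50) = 24/25 ≈ 0.960000
step 2 [2y] zero: DF = P = 4711/5000 ≈ 0.942200
step 3 [3y] zero: DF = P = 9319/10000 ≈ 0.931900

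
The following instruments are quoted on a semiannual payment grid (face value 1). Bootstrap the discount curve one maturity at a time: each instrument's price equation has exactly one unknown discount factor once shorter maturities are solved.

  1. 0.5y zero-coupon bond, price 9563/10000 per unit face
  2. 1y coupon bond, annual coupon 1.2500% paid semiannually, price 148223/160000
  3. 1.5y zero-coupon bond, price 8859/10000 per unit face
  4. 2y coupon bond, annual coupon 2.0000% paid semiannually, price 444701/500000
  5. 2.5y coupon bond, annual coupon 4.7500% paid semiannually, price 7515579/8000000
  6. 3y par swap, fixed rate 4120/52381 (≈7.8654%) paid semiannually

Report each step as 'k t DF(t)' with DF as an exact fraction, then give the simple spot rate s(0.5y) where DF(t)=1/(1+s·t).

step 1 [0.5y] zero: DF = P = 9563/10000 ≈ 0.956300
step 2 [1y] bond c/2=1/160: DF=(148223/160000 − 1/160·(0.956300))/(1+1/160) = 9147/10000 ≈ 0.914700
step 3 [1.5y] zero: DF = P = 8859/10000 ≈ 0.885900
step 4 [2y] bond c/2=1/100: DF=(444701/500000 − 1/100·(0.956300+0.914700+0.885900))/(1+1/100) = 8533/10000 ≈ 0.853300
step 5 [2.5y] bond c/2=19/800: DF=(7515579/8000000 − 19/800·(0.956300+0.914700+0.885900+0.853300))/(1+19/800) = 8339/10000 ≈ 0.833900
step 6 [3y] swap r/2=2060/52381: DF=(1 − 2060/52381·(0.956300+0.914700+0.885900+0.853300+0.833900))/(1+2060/52381) = 397/500 ≈ 0.794000

1 1/2 9563/10000
2 1 9147/10000
3 3/2 8859/10000
4 2 8533/10000
5 5/2 8339/10000
6 3 397/500
s(0.5y) = (1/(9563/10000) − 1)/(1/2) = 874/9563 ≈ 9.1394%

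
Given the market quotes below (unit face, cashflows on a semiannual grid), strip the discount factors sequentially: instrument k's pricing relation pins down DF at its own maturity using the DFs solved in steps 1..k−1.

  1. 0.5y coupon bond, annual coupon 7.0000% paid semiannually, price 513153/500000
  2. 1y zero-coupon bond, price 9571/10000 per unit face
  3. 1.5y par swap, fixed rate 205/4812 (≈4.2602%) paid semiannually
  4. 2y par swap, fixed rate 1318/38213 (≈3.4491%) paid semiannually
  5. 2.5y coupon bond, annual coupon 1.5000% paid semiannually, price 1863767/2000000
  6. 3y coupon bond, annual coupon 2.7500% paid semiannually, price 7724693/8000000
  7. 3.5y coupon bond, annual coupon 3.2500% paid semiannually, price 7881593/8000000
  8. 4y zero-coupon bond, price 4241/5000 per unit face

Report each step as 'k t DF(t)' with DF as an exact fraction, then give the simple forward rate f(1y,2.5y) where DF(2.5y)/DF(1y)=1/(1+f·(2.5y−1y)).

1 1/2 2479/2500
2 1 9571/10000
3 3/2 1877/2000
4 2 9341/10000
5 5/2 1793/2000
6 3 1777/2000
7 7/2 4399/5000
8 4 4241/5000
f(1y,2.5y) = ((9571/10000)/(1793/2000) − 1)/(3/2) = 404/8965 ≈ 4.5064%

step 1 [0.5y] bond c/2=7/200: DF=(513153/500000 − 7/200·(0))/(1+7/200) = 2479/2500 ≈ 0.991600
step 2 [1y] zero: DF = P = 9571/10000 ≈ 0.957100
step 3 [1.5y] swap r/2=205/9624: DF=(1 − 205/9624·(0.991600+0.957100))/(1+205/9624) = 1877/2000 ≈ 0.938500
step 4 [2y] swap r/2=659/38213: DF=(1 − 659/38213·(0.991600+0.957100+0.938500))/(1+659/38213) = 9341/10000 ≈ 0.934100
step 5 [2.5y] bond c/2=3/400: DF=(1863767/2000000 − 3/400·(0.991600+0.957100+0.938500+0.934100))/(1+3/400) = 1793/2000 ≈ 0.896500
step 6 [3y] bond c/2=11/800: DF=(7724693/8000000 − 11/800·(0.991600+0.957100+0.938500+0.934100+0.896500))/(1+11/800) = 1777/2000 ≈ 0.888500
step 7 [3.5y] bond c/2=13/800: DF=(7881593/8000000 − 13/800·(0.991600+0.957100+0.938500+0.934100+0.896500+0.888500))/(1+13/800) = 4399/5000 ≈ 0.879800
step 8 [4y] zero: DF = P = 4241/5000 ≈ 0.848200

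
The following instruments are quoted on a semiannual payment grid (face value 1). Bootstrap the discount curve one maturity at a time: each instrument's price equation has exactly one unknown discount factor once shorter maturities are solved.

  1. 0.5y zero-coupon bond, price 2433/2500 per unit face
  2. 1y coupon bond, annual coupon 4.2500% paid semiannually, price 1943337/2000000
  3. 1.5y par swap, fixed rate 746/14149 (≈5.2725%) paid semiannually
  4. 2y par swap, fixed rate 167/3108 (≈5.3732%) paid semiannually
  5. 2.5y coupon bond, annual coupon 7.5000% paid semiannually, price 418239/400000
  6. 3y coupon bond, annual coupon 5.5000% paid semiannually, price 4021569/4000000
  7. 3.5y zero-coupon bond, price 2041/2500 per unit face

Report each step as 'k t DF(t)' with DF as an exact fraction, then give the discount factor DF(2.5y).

step 1 [0.5y] zero: DF = P = 2433/2500 ≈ 0.973200
step 2 [1y] bond c/2=17/800: DF=(1943337/2000000 − 17/800·(0.973200))/(1+17/800) = 582/625 ≈ 0.931200
step 3 [1.5y] swap r/2=373/14149: DF=(1 − 373/14149·(0.973200+0.931200))/(1+373/14149) = 4627/5000 ≈ 0.925400
step 4 [2y] swap r/2=167/6216: DF=(1 − 167/6216·(0.973200+0.931200+0.925400))/(1+167/6216) = 4499/5000 ≈ 0.899800
step 5 [2.5y] bond c/2=3/80: DF=(418239/400000 − 3/80·(0.973200+0.931200+0.925400+0.899800))/(1+3/80) = 873/1000 ≈ 0.873000
step 6 [3y] bond c/2=11/400: DF=(4021569/4000000 − 11/400·(0.973200+0.931200+0.925400+0.899800+0.873000))/(1+11/400) = 8553/10000 ≈ 0.855300
step 7 [3.5y] zero: DF = P = 2041/2500 ≈ 0.816400

1 1/2 2433/2500
2 1 582/625
3 3/2 4627/5000
4 2 4499/5000
5 5/2 873/1000
6 3 8553/10000
7 7/2 2041/2500
DF(2.5y) = 873/1000 ≈ 0.873000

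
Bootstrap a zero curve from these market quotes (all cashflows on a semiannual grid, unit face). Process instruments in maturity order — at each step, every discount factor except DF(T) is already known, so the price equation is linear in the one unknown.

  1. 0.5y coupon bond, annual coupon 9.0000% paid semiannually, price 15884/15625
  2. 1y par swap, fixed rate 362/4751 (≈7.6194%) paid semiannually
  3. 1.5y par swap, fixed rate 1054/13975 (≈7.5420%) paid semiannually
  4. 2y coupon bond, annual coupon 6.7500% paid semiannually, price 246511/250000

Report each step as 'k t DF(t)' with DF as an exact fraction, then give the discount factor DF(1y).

step 1 [0.5y] bond c/2=9/200: DF=(15884/15625 − 9/200·(0))/(1+9/200) = 608/625 ≈ 0.972800
step 2 [1y] swap r/2=181/4751: DF=(1 − 181/4751·(0.972800))/(1+181/4751) = 2319/2500 ≈ 0.927600
step 3 [1.5y] swap r/2=527/13975: DF=(1 − 527/13975·(0.972800+0.927600))/(1+527/13975) = 4473/5000 ≈ 0.894600
step 4 [2y] bond c/2=27/800: DF=(246511/250000 − 27/800·(0.972800+0.927600+0.894600))/(1+27/800) = 4313/5000 ≈ 0.862600

1 1/2 608/625
2 1 2319/2500
3 3/2 4473/5000
4 2 4313/5000
DF(1y) = 2319/2500 ≈ 0.927600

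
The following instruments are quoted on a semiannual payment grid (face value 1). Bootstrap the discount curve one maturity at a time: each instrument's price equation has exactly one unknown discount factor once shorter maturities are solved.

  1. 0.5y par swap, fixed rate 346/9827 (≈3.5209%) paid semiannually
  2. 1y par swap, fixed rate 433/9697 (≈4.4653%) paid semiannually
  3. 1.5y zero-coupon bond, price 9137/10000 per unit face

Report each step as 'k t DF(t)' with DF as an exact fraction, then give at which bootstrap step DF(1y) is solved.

1 1/2 9827/10000
2 1 9567/10000
3 3/2 9137/10000
DF(1y) is solved at step 2

step 1 [0.5y] swap r/2=173/9827: DF=(1 − 173/9827·(0))/(1+173/9827) = 9827/10000 ≈ 0.982700
step 2 [1y] swap r/2=433/19394: DF=(1 − 433/19394·(0.982700))/(1+433/19394) = 9567/10000 ≈ 0.956700
step 3 [1.5y] zero: DF = P = 9137/10000 ≈ 0.913700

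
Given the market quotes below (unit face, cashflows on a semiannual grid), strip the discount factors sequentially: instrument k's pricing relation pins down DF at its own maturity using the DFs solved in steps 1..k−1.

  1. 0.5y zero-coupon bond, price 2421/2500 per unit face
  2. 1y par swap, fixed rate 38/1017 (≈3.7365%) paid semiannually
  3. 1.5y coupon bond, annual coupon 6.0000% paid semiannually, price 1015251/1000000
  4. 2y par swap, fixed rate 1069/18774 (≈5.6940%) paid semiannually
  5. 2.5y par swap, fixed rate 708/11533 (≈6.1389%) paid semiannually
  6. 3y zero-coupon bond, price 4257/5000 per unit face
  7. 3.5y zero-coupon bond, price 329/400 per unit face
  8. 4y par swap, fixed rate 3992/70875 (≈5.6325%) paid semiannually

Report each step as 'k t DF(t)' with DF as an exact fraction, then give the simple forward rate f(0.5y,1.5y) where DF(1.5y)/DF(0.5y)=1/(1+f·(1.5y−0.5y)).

1 1/2 2421/2500
2 1 9639/10000
3 3/2 4647/5000
4 2 8931/10000
5 5/2 1073/1250
6 3 4257/5000
7 7/2 329/400
8 4 2001/2500
f(0.5y,1.5y) = ((2421/2500)/(4647/5000) − 1)/(1) = 65/1549 ≈ 4.1963%

step 1 [0.5y] zero: DF = P = 2421/2500 ≈ 0.968400
step 2 [1y] swap r/2=19/1017: DF=(1 − 19/1017·(0.968400))/(1+19/1017) = 9639/10000 ≈ 0.963900
step 3 [1.5y] bond c/2=3/100: DF=(1015251/1000000 − 3/100·(0.968400+0.963900))/(1+3/100) = 4647/5000 ≈ 0.929400
step 4 [2y] swap r/2=1069/37548: DF=(1 − 1069/37548·(0.968400+0.963900+0.929400))/(1+1069/37548) = 8931/10000 ≈ 0.893100
step 5 [2.5y] swap r/2=354/11533: DF=(1 − 354/11533·(0.968400+0.963900+0.929400+0.893100))/(1+354/11533) = 1073/1250 ≈ 0.858400
step 6 [3y] zero: DF = P = 4257/5000 ≈ 0.851400
step 7 [3.5y] zero: DF = P = 329/400 ≈ 0.822500
step 8 [4y] swap r/2=1996/70875: DF=(1 − 1996/70875·(0.968400+0.963900+0.929400+0.893100+0.858400+0.851400+0.822500))/(1+1996/70875) = 2001/2500 ≈ 0.800400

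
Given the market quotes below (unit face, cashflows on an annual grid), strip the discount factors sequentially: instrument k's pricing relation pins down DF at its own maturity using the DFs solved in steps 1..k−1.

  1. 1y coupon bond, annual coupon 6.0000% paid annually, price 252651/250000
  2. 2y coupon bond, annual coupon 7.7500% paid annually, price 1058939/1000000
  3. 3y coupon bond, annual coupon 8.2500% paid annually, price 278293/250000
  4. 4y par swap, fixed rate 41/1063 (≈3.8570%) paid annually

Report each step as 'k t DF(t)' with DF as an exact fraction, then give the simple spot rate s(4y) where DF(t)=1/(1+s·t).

1 1 4767/5000
2 2 4571/5000
3 3 443/500
4 4 4303/5000
s(4y) = (1/(4303/5000) − 1)/(4) = 697/17212 ≈ 4.0495%

step 1 [1y] bond c/1=3/50: DF=(252651/250000 − 3/50·(0))/(1+3/50) = 4767/5000 ≈ 0.953400
step 2 [2y] bond c/1=31/400: DF=(1058939/1000000 − 31/400·(0.953400))/(1+31/400) = 4571/5000 ≈ 0.914200
step 3 [3y] bond c/1=33/400: DF=(278293/250000 − 33/400·(0.953400+0.914200))/(1+33/400) = 443/500 ≈ 0.886000
step 4 [4y] swap r/1=41/1063: DF=(1 − 41/1063·(0.953400+0.914200+0.886000))/(1+41/1063) = 4303/5000 ≈ 0.860600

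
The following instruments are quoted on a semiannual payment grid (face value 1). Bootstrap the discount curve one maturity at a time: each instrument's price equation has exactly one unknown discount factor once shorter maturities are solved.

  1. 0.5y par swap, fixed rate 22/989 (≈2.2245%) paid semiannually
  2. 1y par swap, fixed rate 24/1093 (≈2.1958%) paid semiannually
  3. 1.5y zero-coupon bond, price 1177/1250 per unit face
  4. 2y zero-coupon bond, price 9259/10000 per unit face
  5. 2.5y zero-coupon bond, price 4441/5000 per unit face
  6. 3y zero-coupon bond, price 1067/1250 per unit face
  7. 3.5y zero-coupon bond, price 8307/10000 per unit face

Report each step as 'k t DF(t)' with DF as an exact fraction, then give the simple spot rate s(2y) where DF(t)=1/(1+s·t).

step 1 [0.5y] swap r/2=11/989: DF=(1 − 11/989·(0))/(1+11/989) = 989/1000 ≈ 0.989000
step 2 [1y] swap r/2=12/1093: DF=(1 − 12/1093·(0.989000))/(1+12/1093) = 1223/1250 ≈ 0.978400
step 3 [1.5y] zero: DF = P = 1177/1250 ≈ 0.941600
step 4 [2y] zero: DF = P = 9259/10000 ≈ 0.925900
step 5 [2.5y] zero: DF = P = 4441/5000 ≈ 0.888200
step 6 [3y] zero: DF = P = 1067/1250 ≈ 0.853600
step 7 [3.5y] zero: DF = P = 8307/10000 ≈ 0.830700

1 1/2 989/1000
2 1 1223/1250
3 3/2 1177/1250
4 2 9259/10000
5 5/2 4441/5000
6 3 1067/1250
7 7/2 8307/10000
s(2y) = (1/(9259/10000) − 1)/(2) = 741/18518 ≈ 4.0015%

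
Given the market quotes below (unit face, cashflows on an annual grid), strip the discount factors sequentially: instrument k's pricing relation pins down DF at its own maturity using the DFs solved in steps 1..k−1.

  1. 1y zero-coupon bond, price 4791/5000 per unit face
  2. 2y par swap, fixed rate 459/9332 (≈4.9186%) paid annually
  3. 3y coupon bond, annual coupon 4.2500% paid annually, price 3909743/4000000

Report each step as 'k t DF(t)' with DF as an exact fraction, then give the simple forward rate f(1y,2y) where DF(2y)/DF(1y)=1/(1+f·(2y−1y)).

1 1 4791/5000
2 2 4541/5000
3 3 1723/2000
f(1y,2y) = ((4791/5000)/(4541/5000) − 1)/(1) = 250/4541 ≈ 5.5054%

step 1 [1y] zero: DF = P = 4791/5000 ≈ 0.958200
step 2 [2y] swap r/1=459/9332: DF=(1 − 459/9332·(0.958200))/(1+459/9332) = 4541/5000 ≈ 0.908200
step 3 [3y] bond c/1=17/400: DF=(3909743/4000000 − 17/400·(0.958200+0.908200))/(1+17/400) = 1723/2000 ≈ 0.861500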